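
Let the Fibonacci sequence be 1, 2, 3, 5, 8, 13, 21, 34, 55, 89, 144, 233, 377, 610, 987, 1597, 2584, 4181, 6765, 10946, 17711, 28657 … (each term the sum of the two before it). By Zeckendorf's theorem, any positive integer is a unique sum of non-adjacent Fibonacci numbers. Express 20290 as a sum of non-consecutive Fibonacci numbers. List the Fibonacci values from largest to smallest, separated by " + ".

17711 + 1597 + 610 + 233 + 89 + 34 + 13 + 3

subtract 17711 from 20290: 2579 remains
subtract 1597 from 2579: 982 remains
subtract 610 from 982: 372 remains
subtract 233 from 372: 139 remains
subtract 89 from 139: 50 remains
subtract 34 from 50: 16 remains
subtract 13 from 16: 3 remains
subtract 3 from 3: 0 remains
So 20290 = 17711 + 1597 + 610 + 233 + 89 + 34 + 13 + 3, with no two terms consecutive in the sequence.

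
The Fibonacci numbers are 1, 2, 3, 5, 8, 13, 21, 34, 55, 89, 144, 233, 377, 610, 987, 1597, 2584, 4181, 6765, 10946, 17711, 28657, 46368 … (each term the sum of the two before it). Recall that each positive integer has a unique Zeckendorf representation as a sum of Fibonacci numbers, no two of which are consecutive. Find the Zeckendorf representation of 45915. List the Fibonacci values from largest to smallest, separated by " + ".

28657 + 10946 + 4181 + 1597 + 377 + 144 + 13

Greedy algorithm:
largest Fibonacci ≤ 45915 is 28657; 45915 − 28657 = 17258
largest Fibonacci ≤ 17258 is 10946; 17258 − 10946 = 6312
largest Fibonacci ≤ 6312 is 4181; 6312 − 4181 = 2131
largest Fibonacci ≤ 2131 is 1597; 2131 − 1597 = 534
largest Fibonacci ≤ 534 is 377; 534 − 377 = 157
largest Fibonacci ≤ 157 is 144; 157 − 144 = 13
largest Fibonacci ≤ 13 is 13; 13 − 13 = 0
So 45915 = 28657 + 10946 + 4181 + 1597 + 377 + 144 + 13, with no two terms consecutive in the sequence.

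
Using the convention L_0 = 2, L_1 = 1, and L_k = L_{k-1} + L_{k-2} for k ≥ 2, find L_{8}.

Iterating the recurrence up to L_{4} = 7 and L_{3} = 4:
L_{5} = L_{4} + L_{3} = 7 + 4 = 11
L_{6} = L_{5} + L_{4} = 11 + 7 = 18
L_{7} = L_{6} + L_{5} = 18 + 11 = 29
L_{8} = L_{7} + L_{6} = 29 + 18 = 47

47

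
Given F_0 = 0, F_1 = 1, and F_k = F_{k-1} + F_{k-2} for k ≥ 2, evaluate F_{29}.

Iterating the recurrence up to F_{24} = 46368 and F_{23} = 28657:
F_{25} = F_{24} + F_{23} = 46368 + 28657 = 75025
F_{26} = F_{25} + F_{24} = 75025 + 46368 = 121393
F_{27} = F_{26} + F_{25} = 121393 + 75025 = 196418
F_{28} = F_{27} + F_{26} = 196418 + 121393 = 317811
F_{29} = F_{28} + F_{27} = 317811 + 196418 = 514229

514229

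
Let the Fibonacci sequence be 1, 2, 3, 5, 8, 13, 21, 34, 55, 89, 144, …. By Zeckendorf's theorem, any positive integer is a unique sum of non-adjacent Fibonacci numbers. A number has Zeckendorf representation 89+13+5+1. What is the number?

108

89+13+5+1 = 108.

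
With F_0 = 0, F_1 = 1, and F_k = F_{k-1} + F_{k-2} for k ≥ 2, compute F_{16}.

Iterating the recurrence up to F_{11} = 89 and F_{10} = 55:
F_{12} = F_{11} + F_{10} = 89 + 55 = 144
F_{13} = F_{12} + F_{11} = 144 + 89 = 233
F_{14} = F_{13} + F_{12} = 233 + 144 = 377
F_{15} = F_{14} + F_{13} = 377 + 233 = 610
F_{16} = F_{15} + F_{14} = 610 + 377 = 987

987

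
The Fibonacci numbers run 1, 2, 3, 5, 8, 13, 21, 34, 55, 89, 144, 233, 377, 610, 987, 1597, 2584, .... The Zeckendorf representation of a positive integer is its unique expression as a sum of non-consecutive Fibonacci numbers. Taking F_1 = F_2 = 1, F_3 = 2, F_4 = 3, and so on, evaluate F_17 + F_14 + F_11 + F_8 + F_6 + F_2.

F_17 + F_14 + F_11 + F_8 + F_6 + F_2 = 1597 + 377 + 89 + 21 + 8 + 1 = 2093.

2093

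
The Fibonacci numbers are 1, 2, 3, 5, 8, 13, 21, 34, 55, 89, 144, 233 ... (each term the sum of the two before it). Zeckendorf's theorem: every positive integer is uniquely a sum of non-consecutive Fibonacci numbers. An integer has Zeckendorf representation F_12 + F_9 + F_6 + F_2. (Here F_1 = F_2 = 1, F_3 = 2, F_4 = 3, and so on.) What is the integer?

187

F_12 + F_9 + F_6 + F_2 = 144 + 34 + 8 + 1 = 187.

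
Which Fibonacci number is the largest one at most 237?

233

233 ≤ 237 < 377, so the largest Fibonacci number not exceeding 237 is 233.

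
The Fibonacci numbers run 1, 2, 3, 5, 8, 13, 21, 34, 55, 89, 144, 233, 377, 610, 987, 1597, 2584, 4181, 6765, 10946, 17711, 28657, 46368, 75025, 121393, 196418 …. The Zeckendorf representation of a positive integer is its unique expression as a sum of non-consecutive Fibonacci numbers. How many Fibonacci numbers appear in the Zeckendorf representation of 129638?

8

take 121393 (≤ 129638); 129638 − 121393 = 8245
take 6765 (≤ 8245); 8245 − 6765 = 1480
take 987 (≤ 1480); 1480 − 987 = 493
take 377 (≤ 493); 493 − 377 = 116
take 89 (≤ 116); 116 − 89 = 27
take 21 (≤ 27); 27 − 21 = 6
take 5 (≤ 6); 6 − 5 = 1
take 1 (≤ 1); 1 − 1 = 0
129638 = 121393 + 6765 + 987 + 377 + 89 + 21 + 5 + 1, which has 8 terms.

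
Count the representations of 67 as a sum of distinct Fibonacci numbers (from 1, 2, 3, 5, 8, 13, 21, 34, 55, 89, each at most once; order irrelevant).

Each representation comes from the Zeckendorf form by replacing some F_k with F_{k−1} + F_{k−2} where possible.
67 = 55+8+3+1 = 34+21+8+3+1 — 2 representations.

2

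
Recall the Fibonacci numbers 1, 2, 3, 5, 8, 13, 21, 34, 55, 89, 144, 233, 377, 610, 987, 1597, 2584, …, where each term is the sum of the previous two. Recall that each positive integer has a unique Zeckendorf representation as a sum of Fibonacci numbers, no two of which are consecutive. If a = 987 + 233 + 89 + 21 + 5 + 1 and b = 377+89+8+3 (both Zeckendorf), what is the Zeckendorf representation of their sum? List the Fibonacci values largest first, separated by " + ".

The two numbers are 1336 and 477, so their sum is 1813.
take 1597 (≤ 1813); 1813 − 1597 = 216
take 144 (≤ 216); 216 − 144 = 72
take 55 (≤ 72); 72 − 55 = 17
take 13 (≤ 17); 17 − 13 = 4
take 3 (≤ 4); 4 − 3 = 1
take 1 (≤ 1); 1 − 1 = 0

1597 + 144 + 55 + 13 + 3 + 1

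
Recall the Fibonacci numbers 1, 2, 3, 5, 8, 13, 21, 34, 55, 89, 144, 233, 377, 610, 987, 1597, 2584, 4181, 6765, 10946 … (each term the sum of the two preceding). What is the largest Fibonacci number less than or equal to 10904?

6765 ≤ 10904 < 10946, so the largest Fibonacci number not exceeding 10904 is 6765.

6765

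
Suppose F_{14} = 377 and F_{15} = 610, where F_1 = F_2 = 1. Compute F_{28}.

317811

By the doubling identity F_{2k} = F_k(2F_{k+1} − F_k): F_{28} = 377·(2·610 − 377) = 377·843 = 317811.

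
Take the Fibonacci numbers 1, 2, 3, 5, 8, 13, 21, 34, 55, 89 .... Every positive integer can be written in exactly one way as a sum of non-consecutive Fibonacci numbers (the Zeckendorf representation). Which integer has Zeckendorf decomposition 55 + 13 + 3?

55 + 13 + 3 = 71.

71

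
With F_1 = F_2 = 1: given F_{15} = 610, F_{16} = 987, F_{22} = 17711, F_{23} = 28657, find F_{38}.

By the addition formula F_{m+n} = F_m F_{n+1} + F_{m−1} F_n with m=16, n=22: F_{38} = 987·28657 + 610·17711 = 28284459 + 10803710 = 39088169.

39088169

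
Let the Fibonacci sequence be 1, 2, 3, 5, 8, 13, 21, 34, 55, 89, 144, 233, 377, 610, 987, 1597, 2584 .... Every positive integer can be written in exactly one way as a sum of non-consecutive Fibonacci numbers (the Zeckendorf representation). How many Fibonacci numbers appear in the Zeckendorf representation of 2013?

4

Greedily peel off the largest Fibonacci term at each step:
2013 − 1597 = 416
416 − 377 = 39
39 − 34 = 5
5 − 5 = 0
2013 = 1597 + 377 + 34 + 5, which has 4 terms.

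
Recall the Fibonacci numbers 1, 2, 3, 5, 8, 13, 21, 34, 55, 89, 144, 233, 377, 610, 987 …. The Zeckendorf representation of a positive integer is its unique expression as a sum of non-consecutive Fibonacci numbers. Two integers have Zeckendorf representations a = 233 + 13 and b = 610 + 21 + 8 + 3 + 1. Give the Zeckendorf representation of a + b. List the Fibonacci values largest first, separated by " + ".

610 + 233 + 34 + 8 + 3 + 1

The two numbers are 246 and 643, so their sum is 889.
Repeatedly subtract the largest Fibonacci number that fits:
889 − 610 = 279
279 − 233 = 46
46 − 34 = 12
12 − 8 = 4
4 − 3 = 1
1 − 1 = 0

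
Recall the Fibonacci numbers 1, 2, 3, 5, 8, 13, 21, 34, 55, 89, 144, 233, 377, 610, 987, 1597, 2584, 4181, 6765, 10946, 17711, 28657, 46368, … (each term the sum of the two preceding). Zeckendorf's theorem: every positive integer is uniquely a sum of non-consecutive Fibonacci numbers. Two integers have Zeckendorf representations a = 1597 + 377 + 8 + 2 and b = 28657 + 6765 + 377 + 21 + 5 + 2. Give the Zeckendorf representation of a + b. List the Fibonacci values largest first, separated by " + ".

The two numbers are 1984 and 35827, so their sum is 37811.
Greedily peel off the largest Fibonacci term at each step:
take 28657 (≤ 37811); 37811 − 28657 = 9154
take 6765 (≤ 9154); 9154 − 6765 = 2389
take 1597 (≤ 2389); 2389 − 1597 = 792
take 610 (≤ 792); 792 − 610 = 182
take 144 (≤ 182); 182 − 144 = 38
take 34 (≤ 38); 38 − 34 = 4
take 3 (≤ 4); 4 − 3 = 1
take 1 (≤ 1); 1 − 1 = 0

28657 + 6765 + 1597 + 610 + 144 + 34 + 3 + 1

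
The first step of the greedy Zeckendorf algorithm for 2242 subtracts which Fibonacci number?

1597

1597 ≤ 2242 < 2584, so the largest Fibonacci number not exceeding 2242 is 1597.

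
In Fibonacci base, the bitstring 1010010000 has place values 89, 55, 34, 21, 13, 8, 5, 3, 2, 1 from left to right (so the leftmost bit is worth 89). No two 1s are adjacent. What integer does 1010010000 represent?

Summing the place values of the 1 bits: 89 + 34 + 8 = 131.

131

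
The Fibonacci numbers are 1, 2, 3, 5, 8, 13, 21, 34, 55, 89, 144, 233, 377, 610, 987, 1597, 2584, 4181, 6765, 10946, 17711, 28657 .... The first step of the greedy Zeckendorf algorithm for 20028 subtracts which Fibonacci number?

17711 ≤ 20028 < 28657, so the largest Fibonacci number not exceeding 20028 is 17711.

17711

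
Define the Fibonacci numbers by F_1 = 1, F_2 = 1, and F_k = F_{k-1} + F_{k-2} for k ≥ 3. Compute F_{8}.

21

Iterating the recurrence up to F_{2} = 1 and F_{1} = 1:
F_{3} = F_{2} + F_{1} = 1 + 1 = 2
F_{4} = F_{3} + F_{2} = 2 + 1 = 3
F_{5} = F_{4} + F_{3} = 3 + 2 = 5
F_{6} = F_{5} + F_{4} = 5 + 3 = 8
F_{7} = F_{6} + F_{5} = 8 + 5 = 13
F_{8} = F_{7} + F_{6} = 13 + 8 = 21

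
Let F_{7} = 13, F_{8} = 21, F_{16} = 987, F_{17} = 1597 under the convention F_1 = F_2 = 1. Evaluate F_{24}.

By the addition formula F_{m+n} = F_m F_{n+1} + F_{m−1} F_n with m=8, n=16: F_{24} = 21·1597 + 13·987 = 33537 + 12831 = 46368.

46368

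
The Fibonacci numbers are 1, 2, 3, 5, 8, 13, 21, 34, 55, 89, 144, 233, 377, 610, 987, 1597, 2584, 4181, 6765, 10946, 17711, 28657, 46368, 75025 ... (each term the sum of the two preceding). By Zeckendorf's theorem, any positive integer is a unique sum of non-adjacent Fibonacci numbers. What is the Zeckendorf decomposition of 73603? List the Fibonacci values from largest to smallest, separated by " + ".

largest Fibonacci ≤ 73603 is 46368; 73603 − 46368 = 27235
largest Fibonacci ≤ 27235 is 17711; 27235 − 17711 = 9524
largest Fibonacci ≤ 9524 is 6765; 9524 − 6765 = 2759
largest Fibonacci ≤ 2759 is 2584; 2759 − 2584 = 175
largest Fibonacci ≤ 175 is 144; 175 − 144 = 31
largest Fibonacci ≤ 31 is 21; 31 − 21 = 10
largest Fibonacci ≤ 10 is 8; 10 − 8 = 2
largest Fibonacci ≤ 2 is 2; 2 − 2 = 0
So 73603 = 46368 + 17711 + 6765 + 2584 + 144 + 21 + 8 + 2, with no two terms consecutive in the sequence.

46368 + 17711 + 6765 + 2584 + 144 + 21 + 8 + 2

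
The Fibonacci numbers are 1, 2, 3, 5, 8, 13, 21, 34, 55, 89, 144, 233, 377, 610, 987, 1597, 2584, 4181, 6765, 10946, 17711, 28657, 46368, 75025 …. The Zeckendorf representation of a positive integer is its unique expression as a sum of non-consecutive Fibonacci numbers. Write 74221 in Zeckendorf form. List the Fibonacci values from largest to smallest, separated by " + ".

74221: greatest Fibonacci not exceeding it is 46368, leaving 27853
27853: greatest Fibonacci not exceeding it is 17711, leaving 10142
10142: greatest Fibonacci not exceeding it is 6765, leaving 3377
3377: greatest Fibonacci not exceeding it is 2584, leaving 793
793: greatest Fibonacci not exceeding it is 610, leaving 183
183: greatest Fibonacci not exceeding it is 144, leaving 39
39: greatest Fibonacci not exceeding it is 34, leaving 5
5: greatest Fibonacci not exceeding it is 5, leaving 0
So 74221 = 46368 + 17711 + 6765 + 2584 + 610 + 144 + 34 + 5, with no two terms consecutive in the sequence.

46368 + 17711 + 6765 + 2584 + 610 + 144 + 34 + 5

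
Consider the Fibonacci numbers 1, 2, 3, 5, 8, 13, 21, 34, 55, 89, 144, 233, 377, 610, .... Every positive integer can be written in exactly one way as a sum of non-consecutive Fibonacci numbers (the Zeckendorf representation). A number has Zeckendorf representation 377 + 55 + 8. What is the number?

377 + 55 + 8 = 440.

440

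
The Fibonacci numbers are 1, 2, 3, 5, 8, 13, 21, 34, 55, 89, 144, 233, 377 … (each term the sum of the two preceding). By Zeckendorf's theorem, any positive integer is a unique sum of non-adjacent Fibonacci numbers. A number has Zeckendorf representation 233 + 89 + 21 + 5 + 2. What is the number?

350

233 + 89 + 21 + 5 + 2 = 350.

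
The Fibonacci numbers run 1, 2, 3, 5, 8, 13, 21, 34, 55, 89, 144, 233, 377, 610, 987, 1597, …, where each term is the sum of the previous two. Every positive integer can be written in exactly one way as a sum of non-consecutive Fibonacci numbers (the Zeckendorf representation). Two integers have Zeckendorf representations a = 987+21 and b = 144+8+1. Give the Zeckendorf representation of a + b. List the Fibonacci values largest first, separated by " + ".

987 + 144 + 21 + 8 + 1

The two numbers are 1008 and 153, so their sum is 1161.
1161 − 987 = 174
174 − 144 = 30
30 − 21 = 9
9 − 8 = 1
1 − 1 = 0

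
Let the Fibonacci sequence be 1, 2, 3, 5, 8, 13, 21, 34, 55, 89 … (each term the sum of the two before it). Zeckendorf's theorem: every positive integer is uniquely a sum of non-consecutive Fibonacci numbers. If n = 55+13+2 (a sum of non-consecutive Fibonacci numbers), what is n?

70

55+13+2 = 70.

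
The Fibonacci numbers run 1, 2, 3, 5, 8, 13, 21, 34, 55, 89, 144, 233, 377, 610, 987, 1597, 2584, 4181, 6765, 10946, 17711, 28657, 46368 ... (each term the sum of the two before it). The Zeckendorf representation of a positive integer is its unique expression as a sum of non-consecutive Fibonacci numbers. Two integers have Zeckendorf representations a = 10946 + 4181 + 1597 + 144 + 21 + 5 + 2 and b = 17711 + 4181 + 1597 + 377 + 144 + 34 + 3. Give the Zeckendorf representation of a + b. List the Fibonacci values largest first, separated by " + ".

28657 + 10946 + 987 + 233 + 89 + 21 + 8 + 2

The two numbers are 16896 and 24047, so their sum is 40943.
largest Fibonacci ≤ 40943 is 28657; 40943 − 28657 = 12286
largest Fibonacci ≤ 12286 is 10946; 12286 − 10946 = 1340
largest Fibonacci ≤ 1340 is 987; 1340 − 987 = 353
largest Fibonacci ≤ 353 is 233; 353 − 233 = 120
largest Fibonacci ≤ 120 is 89; 120 − 89 = 31
largest Fibonacci ≤ 31 is 21; 31 − 21 = 10
largest Fibonacci ≤ 10 is 8; 10 − 8 = 2
largest Fibonacci ≤ 2 is 2; 2 − 2 = 0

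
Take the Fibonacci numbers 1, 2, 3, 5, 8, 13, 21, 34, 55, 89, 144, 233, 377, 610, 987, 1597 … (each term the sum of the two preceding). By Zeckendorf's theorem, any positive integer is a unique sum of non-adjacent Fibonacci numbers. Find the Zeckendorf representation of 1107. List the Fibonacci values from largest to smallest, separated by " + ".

987 + 89 + 21 + 8 + 2

987 ≤ 1107 < 1597, so take 987; remainder 120
89 ≤ 120 < 144, so take 89; remainder 31
21 ≤ 31 < 34, so take 21; remainder 10
8 ≤ 10 < 13, so take 8; remainder 2
2 ≤ 2 < 3, so take 2; remainder 0
So 1107 = 987 + 89 + 21 + 8 + 2, with no two terms consecutive in the sequence.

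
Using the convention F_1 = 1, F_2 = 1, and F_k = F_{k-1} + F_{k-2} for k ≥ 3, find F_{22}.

17711

Iterating the recurrence up to F_{14} = 377 and F_{13} = 233:
F_{15} = F_{14} + F_{13} = 377 + 233 = 610
F_{16} = F_{15} + F_{14} = 610 + 377 = 987
F_{17} = F_{16} + F_{15} = 987 + 610 = 1597
F_{18} = F_{17} + F_{16} = 1597 + 987 = 2584
F_{19} = F_{18} + F_{17} = 2584 + 1597 = 4181
F_{20} = F_{19} + F_{18} = 4181 + 2584 = 6765
F_{21} = F_{20} + F_{19} = 6765 + 4181 = 10946
F_{22} = F_{21} + F_{20} = 10946 + 6765 = 17711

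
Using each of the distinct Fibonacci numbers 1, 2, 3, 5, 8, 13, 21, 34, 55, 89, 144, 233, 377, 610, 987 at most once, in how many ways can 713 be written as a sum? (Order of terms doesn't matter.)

Starting from the Zeckendorf form and repeatedly splitting a term F_k into F_{k−1} + F_{k−2} (when neither is already used) reaches every representation.
713 = 610+89+13+1 = 610+89+8+5+1 = 610+55+34+13+1 = … (18 more), for 21 in all.

21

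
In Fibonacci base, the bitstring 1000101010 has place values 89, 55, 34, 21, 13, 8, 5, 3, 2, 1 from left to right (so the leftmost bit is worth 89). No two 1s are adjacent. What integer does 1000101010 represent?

109

Summing the place values of the 1 bits: 89 + 13 + 5 + 2 = 109.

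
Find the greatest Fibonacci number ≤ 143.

89 ≤ 143 < 144, so the largest Fibonacci number not exceeding 143 is 89.

89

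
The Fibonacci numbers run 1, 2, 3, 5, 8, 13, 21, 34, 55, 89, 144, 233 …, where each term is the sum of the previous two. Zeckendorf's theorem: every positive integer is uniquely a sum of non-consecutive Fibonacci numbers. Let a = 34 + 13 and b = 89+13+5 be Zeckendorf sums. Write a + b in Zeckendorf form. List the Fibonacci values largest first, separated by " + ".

144 + 8 + 2

The two numbers are 47 and 107, so their sum is 154.
Repeatedly subtract the largest Fibonacci number that fits:
subtract 144 from 154: 10 remains
subtract 8 from 10: 2 remains
subtract 2 from 2: 0 remains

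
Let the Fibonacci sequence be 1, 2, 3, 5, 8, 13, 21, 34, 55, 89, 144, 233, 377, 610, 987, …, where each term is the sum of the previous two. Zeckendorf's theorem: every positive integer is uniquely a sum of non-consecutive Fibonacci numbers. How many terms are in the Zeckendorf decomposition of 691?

610 ≤ 691 < 987, so take 610; remainder 81
55 ≤ 81 < 89, so take 55; remainder 26
21 ≤ 26 < 34, so take 21; remainder 5
5 ≤ 5 < 8, so take 5; remainder 0
691 = 610 + 55 + 21 + 5, which has 4 terms.

4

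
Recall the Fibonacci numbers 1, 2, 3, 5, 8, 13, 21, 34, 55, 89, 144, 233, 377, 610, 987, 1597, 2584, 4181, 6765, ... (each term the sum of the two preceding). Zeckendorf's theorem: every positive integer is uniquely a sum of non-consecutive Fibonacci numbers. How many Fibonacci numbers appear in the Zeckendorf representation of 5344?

Greedily peel off the largest Fibonacci term at each step:
4181 ≤ 5344 < 6765, so take 4181; remainder 1163
987 ≤ 1163 < 1597, so take 987; remainder 176
144 ≤ 176 < 233, so take 144; remainder 32
21 ≤ 32 < 34, so take 21; remainder 11
8 ≤ 11 < 13, so take 8; remainder 3
3 ≤ 3 < 5, so take 3; remainder 0
5344 = 4181 + 987 + 144 + 21 + 8 + 3, which has 6 terms.

6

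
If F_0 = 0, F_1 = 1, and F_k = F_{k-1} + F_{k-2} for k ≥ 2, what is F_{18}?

2584

Iterating the recurrence up to F_{10} = 55 and F_{9} = 34:
F_{11} = F_{10} + F_{9} = 55 + 34 = 89
F_{12} = F_{11} + F_{10} = 89 + 55 = 144
F_{13} = F_{12} + F_{11} = 144 + 89 = 233
F_{14} = F_{13} + F_{12} = 233 + 144 = 377
F_{15} = F_{14} + F_{13} = 377 + 233 = 610
F_{16} = F_{15} + F_{14} = 610 + 377 = 987
F_{17} = F_{16} + F_{15} = 987 + 610 = 1597
F_{18} = F_{17} + F_{16} = 1597 + 987 = 2584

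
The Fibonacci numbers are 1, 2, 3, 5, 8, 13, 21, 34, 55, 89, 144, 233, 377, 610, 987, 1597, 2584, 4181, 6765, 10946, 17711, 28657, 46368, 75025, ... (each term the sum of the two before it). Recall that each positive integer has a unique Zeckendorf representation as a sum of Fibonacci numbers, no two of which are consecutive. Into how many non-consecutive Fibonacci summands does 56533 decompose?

largest Fibonacci ≤ 56533 is 46368; 56533 − 46368 = 10165
largest Fibonacci ≤ 10165 is 6765; 10165 − 6765 = 3400
largest Fibonacci ≤ 3400 is 2584; 3400 − 2584 = 816
largest Fibonacci ≤ 816 is 610; 816 − 610 = 206
largest Fibonacci ≤ 206 is 144; 206 − 144 = 62
largest Fibonacci ≤ 62 is 55; 62 − 55 = 7
largest Fibonacci ≤ 7 is 5; 7 − 5 = 2
largest Fibonacci ≤ 2 is 2; 2 − 2 = 0
56533 = 46368 + 6765 + 2584 + 610 + 144 + 55 + 5 + 2, which has 8 terms.

8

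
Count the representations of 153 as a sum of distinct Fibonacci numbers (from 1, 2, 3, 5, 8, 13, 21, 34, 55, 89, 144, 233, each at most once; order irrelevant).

Each representation comes from the Zeckendorf form by replacing some F_k with F_{k−1} + F_{k−2} where possible.
153 = 144+8+1 = 144+5+3+1 = 89+55+8+1 = … (4 more), for 7 in all.

7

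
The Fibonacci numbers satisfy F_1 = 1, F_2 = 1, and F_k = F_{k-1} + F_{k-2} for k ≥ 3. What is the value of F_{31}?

Iterating the recurrence up to F_{24} = 46368 and F_{23} = 28657:
F_{25} = F_{24} + F_{23} = 46368 + 28657 = 75025
F_{26} = F_{25} + F_{24} = 75025 + 46368 = 121393
F_{27} = F_{26} + F_{25} = 121393 + 75025 = 196418
F_{28} = F_{27} + F_{26} = 196418 + 121393 = 317811
F_{29} = F_{28} + F_{27} = 317811 + 196418 = 514229
F_{30} = F_{29} + F_{28} = 514229 + 317811 = 832040
F_{31} = F_{30} + F_{29} = 832040 + 514229 = 1346269

1346269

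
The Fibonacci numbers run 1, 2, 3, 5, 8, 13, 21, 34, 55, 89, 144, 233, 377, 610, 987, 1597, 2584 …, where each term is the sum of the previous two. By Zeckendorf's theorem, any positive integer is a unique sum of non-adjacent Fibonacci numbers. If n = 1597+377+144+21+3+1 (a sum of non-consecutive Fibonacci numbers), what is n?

1597+377+144+21+3+1 = 2143.

2143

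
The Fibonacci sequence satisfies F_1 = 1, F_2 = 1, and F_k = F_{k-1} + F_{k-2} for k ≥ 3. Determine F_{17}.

Iterating the recurrence up to F_{11} = 89 and F_{10} = 55:
F_{12} = F_{11} + F_{10} = 89 + 55 = 144
F_{13} = F_{12} + F_{11} = 144 + 89 = 233
F_{14} = F_{13} + F_{12} = 233 + 144 = 377
F_{15} = F_{14} + F_{13} = 377 + 233 = 610
F_{16} = F_{15} + F_{14} = 610 + 377 = 987
F_{17} = F_{16} + F_{15} = 987 + 610 = 1597

1597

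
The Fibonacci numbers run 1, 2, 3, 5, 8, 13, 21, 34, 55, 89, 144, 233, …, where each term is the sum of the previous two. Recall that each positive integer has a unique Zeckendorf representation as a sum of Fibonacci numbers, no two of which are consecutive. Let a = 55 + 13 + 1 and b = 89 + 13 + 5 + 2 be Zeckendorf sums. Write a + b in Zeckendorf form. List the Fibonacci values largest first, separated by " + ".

144 + 34

The two numbers are 69 and 109, so their sum is 178.
Greedy algorithm:
subtract 144 from 178: 34 remains
subtract 34 from 34: 0 remains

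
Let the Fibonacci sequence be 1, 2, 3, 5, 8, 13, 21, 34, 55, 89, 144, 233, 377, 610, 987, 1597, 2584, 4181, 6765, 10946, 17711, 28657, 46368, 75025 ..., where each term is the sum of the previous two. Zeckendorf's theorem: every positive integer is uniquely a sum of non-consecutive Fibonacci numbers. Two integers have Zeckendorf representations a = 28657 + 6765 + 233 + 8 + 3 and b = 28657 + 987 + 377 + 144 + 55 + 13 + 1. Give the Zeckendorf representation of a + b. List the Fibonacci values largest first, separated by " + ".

The two numbers are 35666 and 30234, so their sum is 65900.
subtract 46368 from 65900: 19532 remains
subtract 17711 from 19532: 1821 remains
subtract 1597 from 1821: 224 remains
subtract 144 from 224: 80 remains
subtract 55 from 80: 25 remains
subtract 21 from 25: 4 remains
subtract 3 from 4: 1 remains
subtract 1 from 1: 0 remains

46368 + 17711 + 1597 + 144 + 55 + 21 + 3 + 1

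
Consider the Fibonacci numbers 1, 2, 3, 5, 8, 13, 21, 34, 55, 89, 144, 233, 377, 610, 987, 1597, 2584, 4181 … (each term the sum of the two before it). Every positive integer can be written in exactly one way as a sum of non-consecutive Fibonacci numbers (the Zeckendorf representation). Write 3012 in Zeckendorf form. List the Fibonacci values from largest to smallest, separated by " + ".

Repeatedly subtract the largest Fibonacci number that fits:
subtract 2584 from 3012: 428 remains
subtract 377 from 428: 51 remains
subtract 34 from 51: 17 remains
subtract 13 from 17: 4 remains
subtract 3 from 4: 1 remains
subtract 1 from 1: 0 remains
So 3012 = 2584 + 377 + 34 + 13 + 3 + 1, with no two terms consecutive in the sequence.

2584 + 377 + 34 + 13 + 3 + 1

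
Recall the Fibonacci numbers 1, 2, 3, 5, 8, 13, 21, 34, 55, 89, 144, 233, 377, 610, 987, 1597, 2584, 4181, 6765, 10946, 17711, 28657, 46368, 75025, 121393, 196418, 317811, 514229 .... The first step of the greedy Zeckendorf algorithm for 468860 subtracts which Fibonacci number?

317811 ≤ 468860 < 514229, so the largest Fibonacci number not exceeding 468860 is 317811.

317811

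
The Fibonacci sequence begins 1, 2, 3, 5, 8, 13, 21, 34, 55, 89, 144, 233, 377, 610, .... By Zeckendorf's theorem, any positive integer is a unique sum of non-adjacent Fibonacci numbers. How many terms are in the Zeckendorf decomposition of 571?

5

Greedily peel off the largest Fibonacci term at each step:
571: greatest Fibonacci not exceeding it is 377, leaving 194
194: greatest Fibonacci not exceeding it is 144, leaving 50
50: greatest Fibonacci not exceeding it is 34, leaving 16
16: greatest Fibonacci not exceeding it is 13, leaving 3
3: greatest Fibonacci not exceeding it is 3, leaving 0
571 = 377 + 144 + 34 + 13 + 3, which has 5 terms.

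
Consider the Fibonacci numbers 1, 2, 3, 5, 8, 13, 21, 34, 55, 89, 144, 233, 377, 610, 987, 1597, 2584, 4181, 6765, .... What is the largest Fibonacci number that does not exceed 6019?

4181 ≤ 6019 < 6765, so the largest Fibonacci number not exceeding 6019 is 4181.

4181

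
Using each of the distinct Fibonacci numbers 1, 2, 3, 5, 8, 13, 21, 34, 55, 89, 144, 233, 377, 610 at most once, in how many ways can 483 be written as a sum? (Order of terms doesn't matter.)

Starting from the Zeckendorf form and repeatedly splitting a term F_k into F_{k−1} + F_{k−2} (when neither is already used) reaches every representation.
483 = 377+89+13+3+1 = 377+89+8+5+3+1 = 377+55+34+13+3+1 = 233+144+89+13+3+1 = … (6 more), for 10 in all.

10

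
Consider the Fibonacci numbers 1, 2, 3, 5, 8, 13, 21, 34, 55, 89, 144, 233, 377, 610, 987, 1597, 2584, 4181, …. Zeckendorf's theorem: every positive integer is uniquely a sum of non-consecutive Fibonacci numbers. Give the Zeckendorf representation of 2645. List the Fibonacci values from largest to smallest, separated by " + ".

Greedily peel off the largest Fibonacci term at each step:
2584 ≤ 2645 < 4181, so take 2584; remainder 61
55 ≤ 61 < 89, so take 55; remainder 6
5 ≤ 6 < 8, so take 5; remainder 1
1 ≤ 1 < 2, so take 1; remainder 0
So 2645 = 2584 + 55 + 5 + 1, with no two terms consecutive in the sequence.

2584 + 55 + 5 + 1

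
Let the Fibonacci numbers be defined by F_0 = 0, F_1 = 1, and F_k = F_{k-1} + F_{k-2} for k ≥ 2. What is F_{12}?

144

Iterating the recurrence up to F_{8} = 21 and F_{7} = 13:
F_{9} = F_{8} + F_{7} = 21 + 13 = 34
F_{10} = F_{9} + F_{8} = 34 + 21 = 55
F_{11} = F_{10} + F_{9} = 55 + 34 = 89
F_{12} = F_{11} + F_{10} = 89 + 55 = 144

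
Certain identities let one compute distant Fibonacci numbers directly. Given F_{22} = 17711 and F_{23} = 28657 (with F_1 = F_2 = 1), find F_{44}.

By the doubling identity F_{2k} = F_k(2F_{k+1} − F_k): F_{44} = 17711·(2·28657 − 17711) = 17711·39603 = 701408733.

701408733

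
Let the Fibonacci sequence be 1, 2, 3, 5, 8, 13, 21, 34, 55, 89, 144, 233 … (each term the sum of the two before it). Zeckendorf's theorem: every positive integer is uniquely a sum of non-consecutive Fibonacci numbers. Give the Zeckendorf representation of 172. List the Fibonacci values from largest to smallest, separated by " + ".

144 + 21 + 5 + 2

144 ≤ 172 < 233, so take 144; remainder 28
21 ≤ 28 < 34, so take 21; remainder 7
5 ≤ 7 < 8, so take 5; remainder 2
2 ≤ 2 < 3, so take 2; remainder 0
So 172 = 144 + 21 + 5 + 2, with no two terms consecutive in the sequence.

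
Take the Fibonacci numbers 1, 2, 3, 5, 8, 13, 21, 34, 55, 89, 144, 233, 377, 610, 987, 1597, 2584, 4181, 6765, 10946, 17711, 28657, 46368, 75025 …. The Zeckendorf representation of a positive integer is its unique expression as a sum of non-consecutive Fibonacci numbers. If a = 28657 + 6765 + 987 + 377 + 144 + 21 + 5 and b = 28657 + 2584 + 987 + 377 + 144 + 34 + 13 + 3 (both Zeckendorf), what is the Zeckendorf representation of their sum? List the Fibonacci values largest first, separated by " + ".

The two numbers are 36956 and 32799, so their sum is 69755.
Greedily peel off the largest Fibonacci term at each step:
take 46368 (≤ 69755); 69755 − 46368 = 23387
take 17711 (≤ 23387); 23387 − 17711 = 5676
take 4181 (≤ 5676); 5676 − 4181 = 1495
take 987 (≤ 1495); 1495 − 987 = 508
take 377 (≤ 508); 508 − 377 = 131
take 89 (≤ 131); 131 − 89 = 42
take 34 (≤ 42); 42 − 34 = 8
take 8 (≤ 8); 8 − 8 = 0

46368 + 17711 + 4181 + 987 + 377 + 89 + 34 + 8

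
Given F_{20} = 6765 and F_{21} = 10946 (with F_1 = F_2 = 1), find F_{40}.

By the doubling identity F_{2k} = F_k(2F_{k+1} − F_k): F_{40} = 6765·(2·10946 − 6765) = 6765·15127 = 102334155.

102334155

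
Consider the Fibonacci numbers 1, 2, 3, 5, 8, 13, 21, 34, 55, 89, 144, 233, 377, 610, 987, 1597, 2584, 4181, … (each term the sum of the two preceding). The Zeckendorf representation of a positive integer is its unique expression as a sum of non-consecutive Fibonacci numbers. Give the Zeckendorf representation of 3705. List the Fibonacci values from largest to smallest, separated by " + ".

take 2584 (≤ 3705); 3705 − 2584 = 1121
take 987 (≤ 1121); 1121 − 987 = 134
take 89 (≤ 134); 134 − 89 = 45
take 34 (≤ 45); 45 − 34 = 11
take 8 (≤ 11); 11 − 8 = 3
take 3 (≤ 3); 3 − 3 = 0
So 3705 = 2584 + 987 + 89 + 34 + 8 + 3, with no two terms consecutive in the sequence.

2584 + 987 + 89 + 34 + 8 + 3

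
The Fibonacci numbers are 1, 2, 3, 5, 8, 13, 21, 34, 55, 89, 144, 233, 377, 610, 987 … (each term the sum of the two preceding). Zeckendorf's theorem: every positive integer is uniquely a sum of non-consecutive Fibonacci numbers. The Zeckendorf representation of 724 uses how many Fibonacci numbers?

5

Greedy algorithm:
subtract 610 from 724: 114 remains
subtract 89 from 114: 25 remains
subtract 21 from 25: 4 remains
subtract 3 from 4: 1 remains
subtract 1 from 1: 0 remains
724 = 610 + 89 + 21 + 3 + 1, which has 5 terms.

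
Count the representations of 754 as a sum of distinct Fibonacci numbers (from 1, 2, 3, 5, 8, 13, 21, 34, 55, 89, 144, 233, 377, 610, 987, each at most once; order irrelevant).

Each representation comes from the Zeckendorf form by replacing some F_k with F_{k−1} + F_{k−2} where possible.
754 = 610+144 = 610+89+55 = 377+233+144 = … (9 more), for 12 in all.

12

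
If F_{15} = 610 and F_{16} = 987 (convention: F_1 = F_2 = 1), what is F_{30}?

832040

By the doubling identity F_{2k} = F_k(2F_{k+1} − F_k): F_{30} = 610·(2·987 − 610) = 610·1364 = 832040.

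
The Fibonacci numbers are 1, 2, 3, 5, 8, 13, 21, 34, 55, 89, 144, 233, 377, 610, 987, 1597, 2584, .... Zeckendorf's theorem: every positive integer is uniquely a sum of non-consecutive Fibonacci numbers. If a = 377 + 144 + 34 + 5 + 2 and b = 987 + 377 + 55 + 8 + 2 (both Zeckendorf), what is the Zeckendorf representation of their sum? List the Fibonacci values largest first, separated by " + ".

The two numbers are 562 and 1429, so their sum is 1991.
Greedy algorithm:
largest Fibonacci ≤ 1991 is 1597; 1991 − 1597 = 394
largest Fibonacci ≤ 394 is 377; 394 − 377 = 17
largest Fibonacci ≤ 17 is 13; 17 − 13 = 4
largest Fibonacci ≤ 4 is 3; 4 − 3 = 1
largest Fibonacci ≤ 1 is 1; 1 − 1 = 0

1597 + 377 + 13 + 3 + 1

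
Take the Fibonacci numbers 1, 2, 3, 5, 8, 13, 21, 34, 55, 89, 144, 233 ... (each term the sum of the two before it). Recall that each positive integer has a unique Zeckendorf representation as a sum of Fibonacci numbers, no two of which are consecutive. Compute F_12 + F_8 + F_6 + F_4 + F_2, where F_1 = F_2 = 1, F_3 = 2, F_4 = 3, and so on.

F_12 + F_8 + F_6 + F_4 + F_2 = 144 + 21 + 8 + 3 + 1 = 177.

177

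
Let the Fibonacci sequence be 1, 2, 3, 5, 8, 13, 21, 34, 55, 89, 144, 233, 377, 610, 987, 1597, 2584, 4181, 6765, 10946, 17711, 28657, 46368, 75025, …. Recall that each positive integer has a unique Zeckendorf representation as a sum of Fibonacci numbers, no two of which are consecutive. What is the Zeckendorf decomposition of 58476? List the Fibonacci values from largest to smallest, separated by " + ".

58476 − 46368 = 12108
12108 − 10946 = 1162
1162 − 987 = 175
175 − 144 = 31
31 − 21 = 10
10 − 8 = 2
2 − 2 = 0
So 58476 = 46368 + 10946 + 987 + 144 + 21 + 8 + 2, with no two terms consecutive in the sequence.

46368 + 10946 + 987 + 144 + 21 + 8 + 2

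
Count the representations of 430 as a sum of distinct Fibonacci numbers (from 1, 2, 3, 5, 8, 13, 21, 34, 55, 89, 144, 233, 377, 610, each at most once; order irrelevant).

12

430 = 377+34+13+5+1 = 377+34+13+3+2+1 = 233+144+34+13+5+1 = 377+34+8+5+3+2+1 = … (8 more), for 12 in all.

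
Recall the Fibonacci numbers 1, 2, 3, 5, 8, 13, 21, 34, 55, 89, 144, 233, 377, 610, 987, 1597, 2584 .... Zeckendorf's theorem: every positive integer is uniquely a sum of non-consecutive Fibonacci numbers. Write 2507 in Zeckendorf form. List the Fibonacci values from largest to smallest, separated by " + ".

2507: greatest Fibonacci not exceeding it is 1597, leaving 910
910: greatest Fibonacci not exceeding it is 610, leaving 300
300: greatest Fibonacci not exceeding it is 233, leaving 67
67: greatest Fibonacci not exceeding it is 55, leaving 12
12: greatest Fibonacci not exceeding it is 8, leaving 4
4: greatest Fibonacci not exceeding it is 3, leaving 1
1: greatest Fibonacci not exceeding it is 1, leaving 0
So 2507 = 1597 + 610 + 233 + 55 + 8 + 3 + 1, with no two terms consecutive in the sequence.

1597 + 610 + 233 + 55 + 8 + 3 + 1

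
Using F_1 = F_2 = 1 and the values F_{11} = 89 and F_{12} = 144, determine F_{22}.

By the doubling identity F_{2k} = F_k(2F_{k+1} − F_k): F_{22} = 89·(2·144 − 89) = 89·199 = 17711.

17711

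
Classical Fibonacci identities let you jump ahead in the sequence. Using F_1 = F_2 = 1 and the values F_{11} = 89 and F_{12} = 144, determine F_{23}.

By F_{2k+1} = F_k² + F_{k+1}²: F_{23} = 89² + 144² = 7921 + 20736 = 28657.

28657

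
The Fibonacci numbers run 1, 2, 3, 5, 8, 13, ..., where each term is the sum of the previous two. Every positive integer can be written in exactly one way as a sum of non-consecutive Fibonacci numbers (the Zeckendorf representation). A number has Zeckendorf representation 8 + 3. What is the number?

8 + 3 = 11.

11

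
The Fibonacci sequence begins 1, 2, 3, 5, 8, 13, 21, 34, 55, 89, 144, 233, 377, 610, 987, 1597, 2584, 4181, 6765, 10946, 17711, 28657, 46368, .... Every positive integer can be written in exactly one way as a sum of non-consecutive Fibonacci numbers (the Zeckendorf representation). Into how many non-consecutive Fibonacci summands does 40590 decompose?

3

28657 ≤ 40590 < 46368, so take 28657; remainder 11933
10946 ≤ 11933 < 17711, so take 10946; remainder 987
987 ≤ 987 < 1597, so take 987; remainder 0
40590 = 28657 + 10946 + 987, which has 3 terms.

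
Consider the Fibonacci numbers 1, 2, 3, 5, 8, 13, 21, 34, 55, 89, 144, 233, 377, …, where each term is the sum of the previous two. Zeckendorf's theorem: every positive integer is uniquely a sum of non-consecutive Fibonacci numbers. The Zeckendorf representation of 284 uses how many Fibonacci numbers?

take 233 (≤ 284); 284 − 233 = 51
take 34 (≤ 51); 51 − 34 = 17
take 13 (≤ 17); 17 − 13 = 4
take 3 (≤ 4); 4 − 3 = 1
take 1 (≤ 1); 1 − 1 = 0
284 = 233 + 34 + 13 + 3 + 1, which has 5 terms.

5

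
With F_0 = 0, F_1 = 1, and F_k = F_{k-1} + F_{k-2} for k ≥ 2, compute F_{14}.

377

Iterating the recurrence up to F_{9} = 34 and F_{8} = 21:
F_{10} = F_{9} + F_{8} = 34 + 21 = 55
F_{11} = F_{10} + F_{9} = 55 + 34 = 89
F_{12} = F_{11} + F_{10} = 89 + 55 = 144
F_{13} = F_{12} + F_{11} = 144 + 89 = 233
F_{14} = F_{13} + F_{12} = 233 + 144 = 377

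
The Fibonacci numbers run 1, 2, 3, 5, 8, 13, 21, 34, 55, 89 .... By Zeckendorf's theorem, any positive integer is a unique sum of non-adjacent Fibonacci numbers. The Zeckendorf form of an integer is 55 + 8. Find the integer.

63

55 + 8 = 63.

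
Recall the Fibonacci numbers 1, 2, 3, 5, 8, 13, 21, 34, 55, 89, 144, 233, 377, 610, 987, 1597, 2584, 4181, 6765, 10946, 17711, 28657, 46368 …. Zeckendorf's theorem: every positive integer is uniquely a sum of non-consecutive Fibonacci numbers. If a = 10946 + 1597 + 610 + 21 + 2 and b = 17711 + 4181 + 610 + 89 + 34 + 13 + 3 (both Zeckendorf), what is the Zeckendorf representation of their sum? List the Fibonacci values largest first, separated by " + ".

The two numbers are 13176 and 22641, so their sum is 35817.
Greedy algorithm:
subtract 28657 from 35817: 7160 remains
subtract 6765 from 7160: 395 remains
subtract 377 from 395: 18 remains
subtract 13 from 18: 5 remains
subtract 5 from 5: 0 remains

28657 + 6765 + 377 + 13 + 5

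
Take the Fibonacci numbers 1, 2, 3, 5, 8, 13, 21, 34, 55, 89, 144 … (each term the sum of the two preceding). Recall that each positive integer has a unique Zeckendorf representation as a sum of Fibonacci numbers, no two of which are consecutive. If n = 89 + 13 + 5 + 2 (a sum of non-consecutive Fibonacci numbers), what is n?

89 + 13 + 5 + 2 = 109.

109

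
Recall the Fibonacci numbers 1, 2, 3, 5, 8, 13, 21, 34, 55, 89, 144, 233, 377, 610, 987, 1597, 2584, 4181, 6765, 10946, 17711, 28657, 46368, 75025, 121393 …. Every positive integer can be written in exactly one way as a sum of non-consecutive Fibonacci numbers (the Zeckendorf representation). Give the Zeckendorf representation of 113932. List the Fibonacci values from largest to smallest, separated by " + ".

75025 + 28657 + 6765 + 2584 + 610 + 233 + 55 + 3

Greedily peel off the largest Fibonacci term at each step:
largest Fibonacci ≤ 113932 is 75025; 113932 − 75025 = 38907
largest Fibonacci ≤ 38907 is 28657; 38907 − 28657 = 10250
largest Fibonacci ≤ 10250 is 6765; 10250 − 6765 = 3485
largest Fibonacci ≤ 3485 is 2584; 3485 − 2584 = 901
largest Fibonacci ≤ 901 is 610; 901 − 610 = 291
largest Fibonacci ≤ 291 is 233; 291 − 233 = 58
largest Fibonacci ≤ 58 is 55; 58 − 55 = 3
largest Fibonacci ≤ 3 is 3; 3 − 3 = 0
So 113932 = 75025 + 28657 + 6765 + 2584 + 610 + 233 + 55 + 3, with no two terms consecutive in the sequence.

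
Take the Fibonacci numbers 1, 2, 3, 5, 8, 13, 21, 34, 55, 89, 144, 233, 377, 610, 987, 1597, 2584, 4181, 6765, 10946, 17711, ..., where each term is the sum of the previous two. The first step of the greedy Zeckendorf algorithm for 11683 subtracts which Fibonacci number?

10946

10946 ≤ 11683 < 17711, so the largest Fibonacci number not exceeding 11683 is 10946.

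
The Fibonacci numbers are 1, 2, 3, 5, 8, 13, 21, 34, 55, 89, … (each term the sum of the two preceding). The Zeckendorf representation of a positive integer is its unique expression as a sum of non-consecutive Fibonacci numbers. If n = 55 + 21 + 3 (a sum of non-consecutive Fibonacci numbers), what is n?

55 + 21 + 3 = 79.

79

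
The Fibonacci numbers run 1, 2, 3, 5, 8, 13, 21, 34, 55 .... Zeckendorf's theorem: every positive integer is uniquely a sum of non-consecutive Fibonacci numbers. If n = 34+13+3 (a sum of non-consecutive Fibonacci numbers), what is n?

50

34+13+3 = 50.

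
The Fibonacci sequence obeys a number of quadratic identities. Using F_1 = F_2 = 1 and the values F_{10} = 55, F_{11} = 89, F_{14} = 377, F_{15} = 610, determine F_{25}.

75025

By the addition formula F_{m+n} = F_m F_{n+1} + F_{m−1} F_n with m=15, n=10: F_{25} = 610·89 + 377·55 = 54290 + 20735 = 75025.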